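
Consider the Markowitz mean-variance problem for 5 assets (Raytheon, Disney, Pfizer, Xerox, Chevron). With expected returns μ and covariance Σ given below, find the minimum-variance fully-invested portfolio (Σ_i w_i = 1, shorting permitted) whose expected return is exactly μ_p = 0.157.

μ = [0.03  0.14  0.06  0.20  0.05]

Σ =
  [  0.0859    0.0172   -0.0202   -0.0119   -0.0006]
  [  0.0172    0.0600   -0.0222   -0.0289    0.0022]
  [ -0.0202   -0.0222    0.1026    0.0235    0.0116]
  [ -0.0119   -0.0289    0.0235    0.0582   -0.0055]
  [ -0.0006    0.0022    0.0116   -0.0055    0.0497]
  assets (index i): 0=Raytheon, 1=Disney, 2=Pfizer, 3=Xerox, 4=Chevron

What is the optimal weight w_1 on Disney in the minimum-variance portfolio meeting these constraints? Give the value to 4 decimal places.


0.4027

p=Σ⁻¹μ = [0.2039  5.2535  0.1957  6.1410  1.4099]
q=Σ⁻¹𝟙 = [12.1738  32.0881  9.0026  33.9071  20.4984]
a=μᵀp=2.052056  b=𝟙ᵀp=13.204056  c=𝟙ᵀq=107.670081  D=ac−b²=46.597929
λ₁=(c·0.157−b)/D = (107.670081·0.157−13.204056)/46.597929 = 0.079406
λ₂=(a−b·0.157)/D = (2.052056−13.204056·0.157)/46.597929 = -0.000450
w* = 0.079406·p + -0.000450·q:
  w_0 = 0.079406·0.2039 + -0.000450·12.1738 = 0.0107  (Raytheon)
  w_1 = 0.079406·5.2535 + -0.000450·32.0881 = 0.4027  (Disney)
  w_2 = 0.079406·0.1957 + -0.000450·9.0026 = 0.0115  (Pfizer)
  w_3 = 0.079406·6.1410 + -0.000450·33.9071 = 0.4724  (Xerox)
  w_4 = 0.079406·1.4099 + -0.000450·20.4984 = 0.1027  (Chevron)
Σw_i=1.0000  μᵀw=0.1570
σ²=wᵀΣw=λ₁·μ_p+λ₂ = 0.079406·0.157 + -0.000450 = 0.012016 ≈ 0.0120


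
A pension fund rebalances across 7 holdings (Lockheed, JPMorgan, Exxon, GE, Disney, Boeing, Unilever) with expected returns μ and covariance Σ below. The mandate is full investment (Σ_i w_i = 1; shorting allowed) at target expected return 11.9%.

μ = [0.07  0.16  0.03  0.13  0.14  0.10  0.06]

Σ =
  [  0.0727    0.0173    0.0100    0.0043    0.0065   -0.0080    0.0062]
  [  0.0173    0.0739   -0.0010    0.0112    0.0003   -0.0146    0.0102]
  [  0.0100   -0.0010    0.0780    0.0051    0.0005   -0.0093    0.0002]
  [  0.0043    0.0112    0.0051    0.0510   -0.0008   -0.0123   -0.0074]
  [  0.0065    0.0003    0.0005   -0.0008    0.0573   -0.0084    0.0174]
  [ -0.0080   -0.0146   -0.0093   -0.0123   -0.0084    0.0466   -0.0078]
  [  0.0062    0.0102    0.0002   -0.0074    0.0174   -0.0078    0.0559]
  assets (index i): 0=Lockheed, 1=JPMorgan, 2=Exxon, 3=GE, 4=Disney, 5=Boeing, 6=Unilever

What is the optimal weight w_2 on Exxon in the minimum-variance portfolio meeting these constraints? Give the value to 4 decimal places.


p=Σ⁻¹μ = [0.2862  2.4117  0.6958  3.1854  2.8754  4.5766  0.7643]
q=Σ⁻¹𝟙 = [8.4661  13.5022  15.1454  27.9951  17.3844  43.8427  18.8445]
a=μᵀp=1.746964  b=𝟙ᵀp=14.795461  c=𝟙ᵀq=145.180413  D=ac−b²=34.719297
λ₁=(c·0.119−b)/D = (145.180413·0.119−14.795461)/34.719297 = 0.071459
λ₂=(a−b·0.119)/D = (1.746964−14.795461·0.119)/34.719297 = -0.000394
w* = 0.071459·p + -0.000394·q:
  w_0 = 0.071459·0.2862 + -0.000394·8.4661 = 0.0171  (Lockheed)
  w_1 = 0.071459·2.4117 + -0.000394·13.5022 = 0.1670  (JPMorgan)
  w_2 = 0.071459·0.6958 + -0.000394·15.1454 = 0.0437  (Exxon)
  w_3 = 0.071459·3.1854 + -0.000394·27.9951 = 0.2166  (GE)
  w_4 = 0.071459·2.8754 + -0.000394·17.3844 = 0.1986  (Disney)
  w_5 = 0.071459·4.5766 + -0.000394·43.8427 = 0.3097  (Boeing)
  w_6 = 0.071459·0.7643 + -0.000394·18.8445 = 0.0472  (Unilever)
Σw_i=1.0000  μᵀw=0.1190
σ²=wᵀΣw=λ₁·μ_p+λ₂ = 0.071459·0.119 + -0.000394 = 0.008109 ≈ 0.0081

0.0437


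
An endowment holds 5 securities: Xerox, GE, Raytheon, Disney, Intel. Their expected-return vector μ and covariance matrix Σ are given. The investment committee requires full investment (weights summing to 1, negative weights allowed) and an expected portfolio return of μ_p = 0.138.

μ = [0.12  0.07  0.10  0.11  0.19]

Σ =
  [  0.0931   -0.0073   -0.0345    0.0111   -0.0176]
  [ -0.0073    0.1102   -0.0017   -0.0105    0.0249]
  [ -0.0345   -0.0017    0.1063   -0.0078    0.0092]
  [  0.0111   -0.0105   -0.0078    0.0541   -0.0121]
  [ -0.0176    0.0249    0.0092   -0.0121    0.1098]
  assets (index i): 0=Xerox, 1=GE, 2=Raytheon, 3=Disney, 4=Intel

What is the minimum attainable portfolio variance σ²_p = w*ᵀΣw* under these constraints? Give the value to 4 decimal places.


g=Σ⁻¹μ = [2.0298  0.5592  1.6075  2.4180  2.0607]
h=Σ⁻¹𝟙 = [16.7642  10.0985  15.6817  21.6307  10.5743]
a=μᵀg=1.100990  b=𝟙ᵀg=8.675257  c=𝟙ᵀh=74.749392  D=ac−b²=7.038217
λ₁=(c·0.138−b)/D = (74.749392·0.138−8.675257)/7.038217 = 0.233036
λ₂=(a−b·0.138)/D = (1.100990−8.675257·0.138)/7.038217 = -0.013668
w* = 0.233036·g + -0.013668·h:
  w_0 = 0.233036·2.0298 + -0.013668·16.7642 = 0.2439  (Xerox)
  w_1 = 0.233036·0.5592 + -0.013668·10.0985 = -0.0077  (GE)
  w_2 = 0.233036·1.6075 + -0.013668·15.6817 = 0.1603  (Raytheon)
  w_3 = 0.233036·2.4180 + -0.013668·21.6307 = 0.2678  (Disney)
  w_4 = 0.233036·2.0607 + -0.013668·10.5743 = 0.3357  (Intel)
Σw_i=1.0000  μᵀw=0.1380
σ²=wᵀΣw=λ₁·μ_p+λ₂ = 0.233036·0.138 + -0.013668 = 0.018491 ≈ 0.0185

0.0185


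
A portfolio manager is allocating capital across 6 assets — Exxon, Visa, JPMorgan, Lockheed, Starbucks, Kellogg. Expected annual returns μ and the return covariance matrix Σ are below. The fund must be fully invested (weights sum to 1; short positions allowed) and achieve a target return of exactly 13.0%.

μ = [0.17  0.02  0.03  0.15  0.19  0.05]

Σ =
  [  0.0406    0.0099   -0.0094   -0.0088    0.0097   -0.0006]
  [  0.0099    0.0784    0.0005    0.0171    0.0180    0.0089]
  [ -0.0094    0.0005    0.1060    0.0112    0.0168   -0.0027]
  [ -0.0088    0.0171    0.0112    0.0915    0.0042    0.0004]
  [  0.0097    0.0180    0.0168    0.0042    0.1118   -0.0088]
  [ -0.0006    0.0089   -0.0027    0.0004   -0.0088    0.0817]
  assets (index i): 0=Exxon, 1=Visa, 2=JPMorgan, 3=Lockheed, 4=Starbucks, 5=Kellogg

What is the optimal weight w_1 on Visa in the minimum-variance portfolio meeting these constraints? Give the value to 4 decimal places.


p=Σ⁻¹μ = [4.7083  -1.2647  0.2663  2.2255  1.4448  0.9379]
q=Σ⁻¹𝟙 = [27.4183  4.1854  10.1992  11.2524  4.9440  12.7998]
a=μᵀp=1.438333  b=𝟙ᵀp=8.317998  c=𝟙ᵀq=70.799026  D=ac−b²=32.643468
λ₁=(c·0.130−b)/D = (70.799026·0.130−8.317998)/32.643468 = 0.027138
λ₂=(a−b·0.130)/D = (1.438333−8.317998·0.130)/32.643468 = 0.010936
w* = 0.027138·p + 0.010936·q:
  w_0 = 0.027138·4.7083 + 0.010936·27.4183 = 0.4276  (Exxon)
  w_1 = 0.027138·-1.2647 + 0.010936·4.1854 = 0.0114  (Visa)
  w_2 = 0.027138·0.2663 + 0.010936·10.1992 = 0.1188  (JPMorgan)
  w_3 = 0.027138·2.2255 + 0.010936·11.2524 = 0.1835  (Lockheed)
  w_4 = 0.027138·1.4448 + 0.010936·4.9440 = 0.0933  (Starbucks)
  w_5 = 0.027138·0.9379 + 0.010936·12.7998 = 0.1654  (Kellogg)
Σw_i=1.0000  μᵀw=0.1300
σ²=wᵀΣw=λ₁·μ_p+λ₂ = 0.027138·0.130 + 0.010936 = 0.014464 ≈ 0.0145

0.0114


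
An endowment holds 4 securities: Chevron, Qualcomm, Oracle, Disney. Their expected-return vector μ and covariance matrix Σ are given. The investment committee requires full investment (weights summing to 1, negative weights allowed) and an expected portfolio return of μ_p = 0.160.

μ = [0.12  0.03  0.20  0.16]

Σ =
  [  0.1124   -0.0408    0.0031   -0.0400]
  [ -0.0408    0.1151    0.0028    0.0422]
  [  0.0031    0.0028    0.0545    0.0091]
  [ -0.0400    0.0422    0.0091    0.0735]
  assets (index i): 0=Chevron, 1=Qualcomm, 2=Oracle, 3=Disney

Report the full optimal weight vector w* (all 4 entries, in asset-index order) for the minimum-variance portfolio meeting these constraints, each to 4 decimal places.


p=Σ⁻¹μ = [1.9704  -0.2122  3.0691  2.9910]
q=Σ⁻¹𝟙 = [17.4500  8.4891  14.1693  16.4737]
a=μᵀp=1.322468  b=𝟙ᵀp=7.818323  c=𝟙ᵀq=56.582088  D=ac−b²=13.701826
λ₁=(c·0.160−b)/D = (56.582088·0.160−7.818323)/13.701826 = 0.090120
λ₂=(a−b·0.160)/D = (1.322468−7.818323·0.160)/13.701826 = 0.005221
w* = 0.090120·p + 0.005221·q:
  w_0 = 0.090120·1.9704 + 0.005221·17.4500 = 0.2687  (Chevron)
  w_1 = 0.090120·-0.2122 + 0.005221·8.4891 = 0.0252  (Qualcomm)
  w_2 = 0.090120·3.0691 + 0.005221·14.1693 = 0.3506  (Oracle)
  w_3 = 0.090120·2.9910 + 0.005221·16.4737 = 0.3556  (Disney)
Σw_i=1.0000  μᵀw=0.1600
σ²=wᵀΣw=λ₁·μ_p+λ₂ = 0.090120·0.160 + 0.005221 = 0.019640 ≈ 0.0196

0.2687  0.0252  0.3506  0.3556


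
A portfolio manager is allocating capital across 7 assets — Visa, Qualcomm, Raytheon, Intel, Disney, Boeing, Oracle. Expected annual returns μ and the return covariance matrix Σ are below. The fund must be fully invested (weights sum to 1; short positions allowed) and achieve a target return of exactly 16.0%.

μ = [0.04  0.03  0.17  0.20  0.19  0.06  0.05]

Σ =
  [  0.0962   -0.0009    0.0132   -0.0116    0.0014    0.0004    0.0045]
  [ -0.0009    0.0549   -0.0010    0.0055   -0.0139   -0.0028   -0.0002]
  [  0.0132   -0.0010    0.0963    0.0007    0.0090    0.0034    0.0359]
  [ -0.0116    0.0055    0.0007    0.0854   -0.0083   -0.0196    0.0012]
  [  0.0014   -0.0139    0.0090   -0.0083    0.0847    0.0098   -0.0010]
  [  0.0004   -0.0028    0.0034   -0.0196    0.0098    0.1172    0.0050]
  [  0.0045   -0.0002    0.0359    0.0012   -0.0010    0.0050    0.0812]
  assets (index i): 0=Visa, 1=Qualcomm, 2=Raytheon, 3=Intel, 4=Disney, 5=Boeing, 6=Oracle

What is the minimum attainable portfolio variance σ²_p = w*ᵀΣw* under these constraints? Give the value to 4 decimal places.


p=Σ⁻¹μ = [0.5209  0.9561  1.4766  2.7483  2.4154  0.7530  -0.1208]
q=Σ⁻¹𝟙 = [11.2487  21.3078  3.6458  15.4305  15.2200  9.8004  9.4884]
a=μᵀp=1.348245  b=𝟙ᵀp=8.749319  c=𝟙ᵀq=86.141633  D=ac−b²=39.589443
λ₁=(c·0.160−b)/D = (86.141633·0.160−8.749319)/39.589443 = 0.127138
λ₂=(a−b·0.160)/D = (1.348245−8.749319·0.160)/39.589443 = -0.001305
w* = 0.127138·p + -0.001305·q:
  w_0 = 0.127138·0.5209 + -0.001305·11.2487 = 0.0516  (Visa)
  w_1 = 0.127138·0.9561 + -0.001305·21.3078 = 0.0938  (Qualcomm)
  w_2 = 0.127138·1.4766 + -0.001305·3.6458 = 0.1830  (Raytheon)
  w_3 = 0.127138·2.7483 + -0.001305·15.4305 = 0.3293  (Intel)
  w_4 = 0.127138·2.4154 + -0.001305·15.2200 = 0.2872  (Disney)
  w_5 = 0.127138·0.7530 + -0.001305·9.8004 = 0.0829  (Boeing)
  w_6 = 0.127138·-0.1208 + -0.001305·9.4884 = -0.0277  (Oracle)
Σw_i=1.0000  μᵀw=0.1600
σ²=wᵀΣw=λ₁·μ_p+λ₂ = 0.127138·0.160 + -0.001305 = 0.019038 ≈ 0.0190

0.0190


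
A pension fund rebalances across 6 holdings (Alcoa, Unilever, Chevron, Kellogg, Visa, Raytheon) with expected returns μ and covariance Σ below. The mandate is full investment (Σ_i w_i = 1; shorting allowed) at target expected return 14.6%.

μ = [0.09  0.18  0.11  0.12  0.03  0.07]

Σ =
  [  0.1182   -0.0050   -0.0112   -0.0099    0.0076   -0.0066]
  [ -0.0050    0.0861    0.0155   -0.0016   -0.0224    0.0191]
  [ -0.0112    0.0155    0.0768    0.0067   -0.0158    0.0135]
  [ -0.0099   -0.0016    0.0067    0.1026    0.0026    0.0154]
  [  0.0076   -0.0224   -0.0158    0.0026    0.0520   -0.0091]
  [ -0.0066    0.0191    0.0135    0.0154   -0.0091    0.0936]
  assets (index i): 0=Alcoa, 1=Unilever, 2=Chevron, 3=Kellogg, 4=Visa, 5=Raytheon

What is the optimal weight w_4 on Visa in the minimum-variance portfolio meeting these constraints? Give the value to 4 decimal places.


0.0427

u=Σ⁻¹μ = [0.9751  2.3740  1.3499  1.1471  1.8321  0.1269]
v=Σ⁻¹𝟙 = [9.7417  15.7293  15.4527  8.0246  30.1975  7.5478]
a=μᵀu=0.865065  b=𝟙ᵀu=7.805054  c=𝟙ᵀv=86.693688  D=ac−b²=14.076797
λ₁=(c·0.146−b)/D = (86.693688·0.146−7.805054)/14.076797 = 0.344697
λ₂=(a−b·0.146)/D = (0.865065−7.805054·0.146)/14.076797 = -0.019498
w* = 0.344697·u + -0.019498·v:
  w_0 = 0.344697·0.9751 + -0.019498·9.7417 = 0.1462  (Alcoa)
  w_1 = 0.344697·2.3740 + -0.019498·15.7293 = 0.5116  (Unilever)
  w_2 = 0.344697·1.3499 + -0.019498·15.4527 = 0.1640  (Chevron)
  w_3 = 0.344697·1.1471 + -0.019498·8.0246 = 0.2389  (Kellogg)
  w_4 = 0.344697·1.8321 + -0.019498·30.1975 = 0.0427  (Visa)
  w_5 = 0.344697·0.1269 + -0.019498·7.5478 = -0.1034  (Raytheon)
Σw_i=1.0000  μᵀw=0.1460
σ²=wᵀΣw=λ₁·μ_p+λ₂ = 0.344697·0.146 + -0.019498 = 0.030827 ≈ 0.0308


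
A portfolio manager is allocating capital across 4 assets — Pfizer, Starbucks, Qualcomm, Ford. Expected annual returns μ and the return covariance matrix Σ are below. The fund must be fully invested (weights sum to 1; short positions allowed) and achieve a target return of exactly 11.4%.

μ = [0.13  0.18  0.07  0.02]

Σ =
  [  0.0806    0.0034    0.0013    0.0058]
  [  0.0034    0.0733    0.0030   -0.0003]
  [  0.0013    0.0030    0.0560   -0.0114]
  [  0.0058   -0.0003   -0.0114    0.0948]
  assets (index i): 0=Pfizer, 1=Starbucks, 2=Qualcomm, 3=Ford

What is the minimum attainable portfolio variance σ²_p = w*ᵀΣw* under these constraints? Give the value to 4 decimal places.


0.0200

x=Σ⁻¹μ = [1.4766  2.3414  1.1444  0.2657]
y=Σ⁻¹𝟙 = [10.6871  12.4013  19.4429  12.2720]
a=μᵀx=0.698828  b=𝟙ᵀx=5.228007  c=𝟙ᵀy=54.803347  D=ac−b²=10.966040
λ₁=(c·0.114−b)/D = (54.803347·0.114−5.228007)/10.966040 = 0.092976
λ₂=(a−b·0.114)/D = (0.698828−5.228007·0.114)/10.966040 = 0.009378
w* = 0.092976·x + 0.009378·y:
  w_0 = 0.092976·1.4766 + 0.009378·10.6871 = 0.2375  (Pfizer)
  w_1 = 0.092976·2.3414 + 0.009378·12.4013 = 0.3340  (Starbucks)
  w_2 = 0.092976·1.1444 + 0.009378·19.4429 = 0.2887  (Qualcomm)
  w_3 = 0.092976·0.2657 + 0.009378·12.2720 = 0.1398  (Ford)
Σw_i=1.0000  μᵀw=0.1140
σ²=wᵀΣw=λ₁·μ_p+λ₂ = 0.092976·0.114 + 0.009378 = 0.019977 ≈ 0.0200


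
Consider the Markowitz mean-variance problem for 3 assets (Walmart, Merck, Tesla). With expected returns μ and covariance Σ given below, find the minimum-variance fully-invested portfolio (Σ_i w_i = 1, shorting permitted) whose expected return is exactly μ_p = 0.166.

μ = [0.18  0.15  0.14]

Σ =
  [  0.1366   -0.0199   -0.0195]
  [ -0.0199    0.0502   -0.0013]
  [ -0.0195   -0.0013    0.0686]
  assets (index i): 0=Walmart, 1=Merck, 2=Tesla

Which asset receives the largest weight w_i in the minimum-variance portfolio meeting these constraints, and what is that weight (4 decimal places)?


Walmart (0.5460)

u=Σ⁻¹μ = [2.2908  3.9678  2.7672]
v=Σ⁻¹𝟙 = [13.8024  25.8836  18.9912]
a=μᵀu=1.394913  b=𝟙ᵀu=9.025746  c=𝟙ᵀv=58.677232  D=ac−b²=0.385560
λ₁=(c·0.166−b)/D = (58.677232·0.166−9.025746)/0.385560 = 1.853603
λ₂=(a−b·0.166)/D = (1.394913−9.025746·0.166)/0.385560 = -0.268079
w* = 1.853603·u + -0.268079·v:
  w_0 = 1.853603·2.2908 + -0.268079·13.8024 = 0.5460  (Walmart)
  w_1 = 1.853603·3.9678 + -0.268079·25.8836 = 0.4159  (Merck)
  w_2 = 1.853603·2.7672 + -0.268079·18.9912 = 0.0381  (Tesla)
Σw_i=1.0000  μᵀw=0.1660
σ²=wᵀΣw=λ₁·μ_p+λ₂ = 1.853603·0.166 + -0.268079 = 0.039619 ≈ 0.0396


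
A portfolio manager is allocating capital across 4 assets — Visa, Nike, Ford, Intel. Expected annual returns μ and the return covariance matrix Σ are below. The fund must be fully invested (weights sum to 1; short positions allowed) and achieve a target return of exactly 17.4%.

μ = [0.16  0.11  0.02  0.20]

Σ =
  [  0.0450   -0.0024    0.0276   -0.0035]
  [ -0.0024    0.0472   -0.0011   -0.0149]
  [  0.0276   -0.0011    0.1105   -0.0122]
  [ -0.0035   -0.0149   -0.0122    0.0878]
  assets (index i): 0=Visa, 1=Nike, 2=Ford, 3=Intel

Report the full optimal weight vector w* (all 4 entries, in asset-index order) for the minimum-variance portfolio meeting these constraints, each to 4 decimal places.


0.4897  0.3176  -0.1232  0.3159

u=Σ⁻¹μ = [4.2966  3.4725  -0.5303  2.9648]
v=Σ⁻¹𝟙 = [21.4637  28.0445  5.9364  17.8293]
a=μᵀu=1.651789  b=𝟙ᵀu=10.203659  c=𝟙ᵀv=73.273769  D=ac−b²=16.918146
λ₁=(c·0.174−b)/D = (73.273769·0.174−10.203659)/16.918146 = 0.150488
λ₂=(a−b·0.174)/D = (1.651789−10.203659·0.174)/16.918146 = -0.007309
w* = 0.150488·u + -0.007309·v:
  w_0 = 0.150488·4.2966 + -0.007309·21.4637 = 0.4897  (Visa)
  w_1 = 0.150488·3.4725 + -0.007309·28.0445 = 0.3176  (Nike)
  w_2 = 0.150488·-0.5303 + -0.007309·5.9364 = -0.1232  (Ford)
  w_3 = 0.150488·2.9648 + -0.007309·17.8293 = 0.3159  (Intel)
Σw_i=1.0000  μᵀw=0.1740
σ²=wᵀΣw=λ₁·μ_p+λ₂ = 0.150488·0.174 + -0.007309 = 0.018876 ≈ 0.0189


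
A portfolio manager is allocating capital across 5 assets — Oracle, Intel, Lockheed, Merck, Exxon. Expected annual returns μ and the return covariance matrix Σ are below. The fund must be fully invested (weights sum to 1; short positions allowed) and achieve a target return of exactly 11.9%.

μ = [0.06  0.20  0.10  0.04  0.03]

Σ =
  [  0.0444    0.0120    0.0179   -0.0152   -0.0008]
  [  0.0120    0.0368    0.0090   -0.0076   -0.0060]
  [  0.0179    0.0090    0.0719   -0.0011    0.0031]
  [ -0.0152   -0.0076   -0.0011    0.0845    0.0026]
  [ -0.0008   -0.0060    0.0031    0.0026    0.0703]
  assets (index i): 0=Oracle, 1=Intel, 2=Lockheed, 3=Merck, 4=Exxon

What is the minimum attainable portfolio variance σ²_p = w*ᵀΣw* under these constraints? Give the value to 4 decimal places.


0.0131

u=Σ⁻¹μ = [-0.1122  5.6341  0.6917  0.9430  0.8409]
v=Σ⁻¹𝟙 = [19.6170  25.5861  5.4063  17.2499  15.7554]
a=μᵀu=1.252203  b=𝟙ᵀu=7.997538  c=𝟙ᵀv=83.614734  D=ac−b²=40.741998
λ₁=(c·0.119−b)/D = (83.614734·0.119−7.997538)/40.741998 = 0.047926
λ₂=(a−b·0.119)/D = (1.252203−7.997538·0.119)/40.741998 = 0.007376
w* = 0.047926·u + 0.007376·v:
  w_0 = 0.047926·-0.1122 + 0.007376·19.6170 = 0.1393  (Oracle)
  w_1 = 0.047926·5.6341 + 0.007376·25.5861 = 0.4587  (Intel)
  w_2 = 0.047926·0.6917 + 0.007376·5.4063 = 0.0730  (Lockheed)
  w_3 = 0.047926·0.9430 + 0.007376·17.2499 = 0.1724  (Merck)
  w_4 = 0.047926·0.8409 + 0.007376·15.7554 = 0.1565  (Exxon)
Σw_i=1.0000  μᵀw=0.1190
σ²=wᵀΣw=λ₁·μ_p+λ₂ = 0.047926·0.119 + 0.007376 = 0.013079 ≈ 0.0131


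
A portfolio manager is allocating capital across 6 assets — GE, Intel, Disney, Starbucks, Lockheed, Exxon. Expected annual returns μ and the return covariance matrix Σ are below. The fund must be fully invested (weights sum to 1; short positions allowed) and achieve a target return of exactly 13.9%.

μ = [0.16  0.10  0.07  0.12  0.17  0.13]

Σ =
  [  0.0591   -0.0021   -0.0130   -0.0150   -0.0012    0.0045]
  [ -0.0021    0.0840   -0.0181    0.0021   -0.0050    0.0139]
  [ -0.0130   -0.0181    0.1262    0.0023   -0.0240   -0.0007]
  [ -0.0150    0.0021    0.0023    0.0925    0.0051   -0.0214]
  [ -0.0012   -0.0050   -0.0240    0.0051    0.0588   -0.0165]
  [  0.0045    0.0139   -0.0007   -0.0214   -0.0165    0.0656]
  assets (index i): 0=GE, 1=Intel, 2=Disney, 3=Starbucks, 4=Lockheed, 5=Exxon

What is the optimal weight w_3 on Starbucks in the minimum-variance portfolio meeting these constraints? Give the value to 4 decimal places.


u=Σ⁻¹μ = [3.6197  1.3643  1.9819  2.3333  4.6399  3.3937]
v=Σ⁻¹𝟙 = [24.7636  13.8072  18.2496  18.0172  31.4780  24.6093]
a=μᵀu=2.364290  b=𝟙ᵀu=17.332909  c=𝟙ᵀv=130.924935  D=ac−b²=9.114754
λ₁=(c·0.139−b)/D = (130.924935·0.139−17.332909)/9.114754 = 0.094973
λ₂=(a−b·0.139)/D = (2.364290−17.332909·0.139)/9.114754 = -0.004935
w* = 0.094973·u + -0.004935·v:
  w_0 = 0.094973·3.6197 + -0.004935·24.7636 = 0.2216  (GE)
  w_1 = 0.094973·1.3643 + -0.004935·13.8072 = 0.0614  (Intel)
  w_2 = 0.094973·1.9819 + -0.004935·18.2496 = 0.0982  (Disney)
  w_3 = 0.094973·2.3333 + -0.004935·18.0172 = 0.1327  (Starbucks)
  w_4 = 0.094973·4.6399 + -0.004935·31.4780 = 0.2853  (Lockheed)
  w_5 = 0.094973·3.3937 + -0.004935·24.6093 = 0.2009  (Exxon)
Σw_i=1.0000  μᵀw=0.1390
σ²=wᵀΣw=λ₁·μ_p+λ₂ = 0.094973·0.139 + -0.004935 = 0.008266 ≈ 0.0083

0.1327


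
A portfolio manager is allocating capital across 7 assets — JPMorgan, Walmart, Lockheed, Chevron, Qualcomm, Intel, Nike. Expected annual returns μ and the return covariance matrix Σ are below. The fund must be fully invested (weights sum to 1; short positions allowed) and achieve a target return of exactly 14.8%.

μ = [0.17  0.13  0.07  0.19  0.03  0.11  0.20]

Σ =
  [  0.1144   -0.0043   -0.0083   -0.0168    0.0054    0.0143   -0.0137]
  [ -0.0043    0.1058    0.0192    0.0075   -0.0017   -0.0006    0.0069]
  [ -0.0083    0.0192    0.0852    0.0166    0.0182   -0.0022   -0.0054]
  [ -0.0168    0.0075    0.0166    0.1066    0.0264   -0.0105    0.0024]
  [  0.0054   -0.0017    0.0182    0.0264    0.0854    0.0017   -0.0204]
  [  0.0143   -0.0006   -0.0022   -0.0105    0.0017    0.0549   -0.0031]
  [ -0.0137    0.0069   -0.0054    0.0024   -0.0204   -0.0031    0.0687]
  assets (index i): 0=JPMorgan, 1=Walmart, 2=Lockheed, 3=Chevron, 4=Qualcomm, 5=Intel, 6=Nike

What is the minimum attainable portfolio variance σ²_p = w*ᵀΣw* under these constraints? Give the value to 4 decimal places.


0.0126

u=Σ⁻¹μ = [1.9904  0.8457  0.6491  2.0035  0.2486  2.0863  3.3722]
v=Σ⁻¹𝟙 = [10.4273  6.6231  9.1056  7.6333  11.4500  18.2070  20.6409]
a=μᵀu=1.785805  b=𝟙ᵀu=11.195812  c=𝟙ᵀv=84.087250  D=ac−b²=24.817186
λ₁=(c·0.148−b)/D = (84.087250·0.148−11.195812)/24.817186 = 0.050332
λ₂=(a−b·0.148)/D = (1.785805−11.195812·0.148)/24.817186 = 0.005191
w* = 0.050332·u + 0.005191·v:
  w_0 = 0.050332·1.9904 + 0.005191·10.4273 = 0.1543  (JPMorgan)
  w_1 = 0.050332·0.8457 + 0.005191·6.6231 = 0.0769  (Walmart)
  w_2 = 0.050332·0.6491 + 0.005191·9.1056 = 0.0799  (Lockheed)
  w_3 = 0.050332·2.0035 + 0.005191·7.6333 = 0.1405  (Chevron)
  w_4 = 0.050332·0.2486 + 0.005191·11.4500 = 0.0719  (Qualcomm)
  w_5 = 0.050332·2.0863 + 0.005191·18.2070 = 0.1995  (Intel)
  w_6 = 0.050332·3.3722 + 0.005191·20.6409 = 0.2769  (Nike)
Σw_i=1.0000  μᵀw=0.1480
σ²=wᵀΣw=λ₁·μ_p+λ₂ = 0.050332·0.148 + 0.005191 = 0.012640 ≈ 0.0126


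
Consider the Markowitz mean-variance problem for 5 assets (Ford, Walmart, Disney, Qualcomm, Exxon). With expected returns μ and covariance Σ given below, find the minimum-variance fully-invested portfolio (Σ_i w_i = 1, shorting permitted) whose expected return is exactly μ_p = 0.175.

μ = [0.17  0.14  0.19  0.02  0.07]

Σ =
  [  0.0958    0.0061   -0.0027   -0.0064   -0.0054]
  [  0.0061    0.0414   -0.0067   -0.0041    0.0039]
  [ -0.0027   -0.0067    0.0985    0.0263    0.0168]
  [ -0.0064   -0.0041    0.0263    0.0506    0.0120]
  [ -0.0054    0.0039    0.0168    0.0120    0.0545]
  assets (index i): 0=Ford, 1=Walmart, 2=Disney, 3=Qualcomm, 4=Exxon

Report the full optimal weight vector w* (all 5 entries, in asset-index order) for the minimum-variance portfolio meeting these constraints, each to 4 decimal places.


0.2329  0.4831  0.3471  -0.1247  0.0616

p=Σ⁻¹μ = [1.6269  3.4008  2.2121  -0.4184  0.6125]
q=Σ⁻¹𝟙 = [10.9143  23.9835  5.3491  17.4054  12.2325]
a=μᵀp=1.207491  b=𝟙ᵀp=7.433848  c=𝟙ᵀq=69.884857  D=ac−b²=29.123211
λ₁=(c·0.175−b)/D = (69.884857·0.175−7.433848)/29.123211 = 0.164680
λ₂=(a−b·0.175)/D = (1.207491−7.433848·0.175)/29.123211 = -0.003208
w* = 0.164680·p + -0.003208·q:
  w_0 = 0.164680·1.6269 + -0.003208·10.9143 = 0.2329  (Ford)
  w_1 = 0.164680·3.4008 + -0.003208·23.9835 = 0.4831  (Walmart)
  w_2 = 0.164680·2.2121 + -0.003208·5.3491 = 0.3471  (Disney)
  w_3 = 0.164680·-0.4184 + -0.003208·17.4054 = -0.1247  (Qualcomm)
  w_4 = 0.164680·0.6125 + -0.003208·12.2325 = 0.0616  (Exxon)
Σw_i=1.0000  μᵀw=0.1750
σ²=wᵀΣw=λ₁·μ_p+λ₂ = 0.164680·0.175 + -0.003208 = 0.025611 ≈ 0.0256


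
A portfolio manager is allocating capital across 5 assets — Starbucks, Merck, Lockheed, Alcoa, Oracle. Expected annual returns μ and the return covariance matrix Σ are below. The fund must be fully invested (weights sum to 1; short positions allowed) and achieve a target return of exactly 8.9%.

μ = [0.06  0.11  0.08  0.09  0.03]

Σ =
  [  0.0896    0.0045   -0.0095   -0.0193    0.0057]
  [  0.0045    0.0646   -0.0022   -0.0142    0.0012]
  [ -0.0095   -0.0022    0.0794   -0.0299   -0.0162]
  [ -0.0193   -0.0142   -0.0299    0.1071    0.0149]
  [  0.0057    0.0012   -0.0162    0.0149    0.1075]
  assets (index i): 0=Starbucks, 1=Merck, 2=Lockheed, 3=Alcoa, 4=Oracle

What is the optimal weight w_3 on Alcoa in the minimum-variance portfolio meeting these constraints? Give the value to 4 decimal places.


p=Σ⁻¹μ = [1.1509  2.0876  1.9413  1.8341  0.2331]
q=Σ⁻¹𝟙 = [16.6544  19.5136  24.7241  20.5652  9.0769]
a=μᵀp=0.626044  b=𝟙ᵀp=7.246860  c=𝟙ᵀq=90.534140  D=ac−b²=4.161401
λ₁=(c·0.089−b)/D = (90.534140·0.089−7.246860)/4.161401 = 0.194809
λ₂=(a−b·0.089)/D = (0.626044−7.246860·0.089)/4.161401 = -0.004548
w* = 0.194809·p + -0.004548·q:
  w_0 = 0.194809·1.1509 + -0.004548·16.6544 = 0.1485  (Starbucks)
  w_1 = 0.194809·2.0876 + -0.004548·19.5136 = 0.3179  (Merck)
  w_2 = 0.194809·1.9413 + -0.004548·24.7241 = 0.2657  (Lockheed)
  w_3 = 0.194809·1.8341 + -0.004548·20.5652 = 0.2638  (Alcoa)
  w_4 = 0.194809·0.2331 + -0.004548·9.0769 = 0.0041  (Oracle)
Σw_i=1.0000  μᵀw=0.0890
σ²=wᵀΣw=λ₁·μ_p+λ₂ = 0.194809·0.089 + -0.004548 = 0.012790 ≈ 0.0128

0.2638


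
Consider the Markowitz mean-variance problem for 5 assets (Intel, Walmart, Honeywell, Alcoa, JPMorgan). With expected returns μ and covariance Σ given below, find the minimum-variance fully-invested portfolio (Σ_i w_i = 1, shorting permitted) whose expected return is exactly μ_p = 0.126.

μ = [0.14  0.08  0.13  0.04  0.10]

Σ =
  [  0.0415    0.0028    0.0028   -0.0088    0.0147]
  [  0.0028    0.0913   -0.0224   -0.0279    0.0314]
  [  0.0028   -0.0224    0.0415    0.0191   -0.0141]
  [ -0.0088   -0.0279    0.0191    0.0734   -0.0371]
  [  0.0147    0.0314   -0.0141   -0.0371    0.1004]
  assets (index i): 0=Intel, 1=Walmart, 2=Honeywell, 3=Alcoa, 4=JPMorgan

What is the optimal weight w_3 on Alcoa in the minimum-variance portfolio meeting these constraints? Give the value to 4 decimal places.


-0.0144

p=Σ⁻¹μ = [2.8978  1.6867  3.6849  1.0557  0.9518]
q=Σ⁻¹𝟙 = [21.2349  19.4956  26.9683  23.1892  13.1101]
a=μᵀp=1.157080  b=𝟙ᵀp=10.276991  c=𝟙ᵀq=103.998116  D=ac−b²=14.717644
λ₁=(c·0.126−b)/D = (103.998116·0.126−10.276991)/14.717644 = 0.192067
λ₂=(a−b·0.126)/D = (1.157080−10.276991·0.126)/14.717644 = -0.009364
w* = 0.192067·p + -0.009364·q:
  w_0 = 0.192067·2.8978 + -0.009364·21.2349 = 0.3577  (Intel)
  w_1 = 0.192067·1.6867 + -0.009364·19.4956 = 0.1414  (Walmart)
  w_2 = 0.192067·3.6849 + -0.009364·26.9683 = 0.4552  (Honeywell)
  w_3 = 0.192067·1.0557 + -0.009364·23.1892 = -0.0144  (Alcoa)
  w_4 = 0.192067·0.9518 + -0.009364·13.1101 = 0.0601  (JPMorgan)
Σw_i=1.0000  μᵀw=0.1260
σ²=wᵀΣw=λ₁·μ_p+λ₂ = 0.192067·0.126 + -0.009364 = 0.014836 ≈ 0.0148


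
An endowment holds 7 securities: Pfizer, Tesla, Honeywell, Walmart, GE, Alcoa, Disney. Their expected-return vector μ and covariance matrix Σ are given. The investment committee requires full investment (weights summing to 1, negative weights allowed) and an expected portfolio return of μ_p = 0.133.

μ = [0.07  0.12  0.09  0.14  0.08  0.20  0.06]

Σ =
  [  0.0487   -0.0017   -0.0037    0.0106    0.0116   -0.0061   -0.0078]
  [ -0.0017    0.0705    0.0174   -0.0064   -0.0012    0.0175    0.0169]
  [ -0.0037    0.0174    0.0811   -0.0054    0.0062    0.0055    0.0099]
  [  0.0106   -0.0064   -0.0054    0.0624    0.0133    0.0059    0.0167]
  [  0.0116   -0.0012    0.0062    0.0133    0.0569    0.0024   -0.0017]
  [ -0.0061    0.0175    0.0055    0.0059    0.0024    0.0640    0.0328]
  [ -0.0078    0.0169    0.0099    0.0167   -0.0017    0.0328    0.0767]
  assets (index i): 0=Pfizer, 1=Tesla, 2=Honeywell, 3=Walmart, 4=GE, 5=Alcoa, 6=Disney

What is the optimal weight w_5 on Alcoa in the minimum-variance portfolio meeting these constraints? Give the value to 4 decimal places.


0.2844

g=Σ⁻¹μ = [1.1696  1.2100  0.9665  2.2273  0.3862  3.3113  -1.3826]
h=Σ⁻¹𝟙 = [19.0942  9.5775  9.6996  10.0364  10.2254  9.9044  5.4232]
a=μᵀg=1.236080  b=𝟙ᵀg=7.888267  c=𝟙ᵀh=73.960733  D=ac−b²=29.196591
λ₁=(c·0.133−b)/D = (73.960733·0.133−7.888267)/29.196591 = 0.066738
λ₂=(a−b·0.133)/D = (1.236080−7.888267·0.133)/29.196591 = 0.006403
w* = 0.066738·g + 0.006403·h:
  w_0 = 0.066738·1.1696 + 0.006403·19.0942 = 0.2003  (Pfizer)
  w_1 = 0.066738·1.2100 + 0.006403·9.5775 = 0.1421  (Tesla)
  w_2 = 0.066738·0.9665 + 0.006403·9.6996 = 0.1266  (Honeywell)
  w_3 = 0.066738·2.2273 + 0.006403·10.0364 = 0.2129  (Walmart)
  w_4 = 0.066738·0.3862 + 0.006403·10.2254 = 0.0912  (GE)
  w_5 = 0.066738·3.3113 + 0.006403·9.9044 = 0.2844  (Alcoa)
  w_6 = 0.066738·-1.3826 + 0.006403·5.4232 = -0.0575  (Disney)
Σw_i=1.0000  μᵀw=0.1330
σ²=wᵀΣw=λ₁·μ_p+λ₂ = 0.066738·0.133 + 0.006403 = 0.015279 ≈ 0.0153


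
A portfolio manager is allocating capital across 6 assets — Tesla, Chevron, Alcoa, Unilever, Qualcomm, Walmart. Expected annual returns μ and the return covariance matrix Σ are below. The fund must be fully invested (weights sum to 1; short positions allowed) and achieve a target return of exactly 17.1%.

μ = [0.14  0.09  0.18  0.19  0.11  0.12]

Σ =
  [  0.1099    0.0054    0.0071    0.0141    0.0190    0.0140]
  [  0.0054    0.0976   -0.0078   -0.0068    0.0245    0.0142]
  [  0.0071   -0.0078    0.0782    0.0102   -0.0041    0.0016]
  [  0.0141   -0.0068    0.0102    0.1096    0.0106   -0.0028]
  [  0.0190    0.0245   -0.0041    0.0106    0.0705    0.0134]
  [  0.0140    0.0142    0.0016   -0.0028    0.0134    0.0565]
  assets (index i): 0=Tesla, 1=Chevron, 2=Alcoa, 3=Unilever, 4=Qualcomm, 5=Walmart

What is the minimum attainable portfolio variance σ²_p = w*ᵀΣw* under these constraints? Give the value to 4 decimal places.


0.0334

x=Σ⁻¹μ = [0.5741  0.7407  2.1363  1.4770  0.7400  1.6327]
y=Σ⁻¹𝟙 = [3.9956  7.7570  12.3428  7.5470  7.5241  12.9995]
a=μᵀx=1.089518  b=𝟙ᵀx=7.300746  c=𝟙ᵀy=52.166048  D=ac−b²=3.534924
λ₁=(c·0.171−b)/D = (52.166048·0.171−7.300746)/3.534924 = 0.458185
λ₂=(a−b·0.171)/D = (1.089518−7.300746·0.171)/3.534924 = -0.044954
w* = 0.458185·x + -0.044954·y:
  w_0 = 0.458185·0.5741 + -0.044954·3.9956 = 0.0834  (Tesla)
  w_1 = 0.458185·0.7407 + -0.044954·7.7570 = -0.0093  (Chevron)
  w_2 = 0.458185·2.1363 + -0.044954·12.3428 = 0.4240  (Alcoa)
  w_3 = 0.458185·1.4770 + -0.044954·7.5470 = 0.3375  (Unilever)
  w_4 = 0.458185·0.7400 + -0.044954·7.5241 = 0.0008  (Qualcomm)
  w_5 = 0.458185·1.6327 + -0.044954·12.9995 = 0.1637  (Walmart)
Σw_i=1.0000  μᵀw=0.1710
σ²=wᵀΣw=λ₁·μ_p+λ₂ = 0.458185·0.171 + -0.044954 = 0.033395 ≈ 0.0334


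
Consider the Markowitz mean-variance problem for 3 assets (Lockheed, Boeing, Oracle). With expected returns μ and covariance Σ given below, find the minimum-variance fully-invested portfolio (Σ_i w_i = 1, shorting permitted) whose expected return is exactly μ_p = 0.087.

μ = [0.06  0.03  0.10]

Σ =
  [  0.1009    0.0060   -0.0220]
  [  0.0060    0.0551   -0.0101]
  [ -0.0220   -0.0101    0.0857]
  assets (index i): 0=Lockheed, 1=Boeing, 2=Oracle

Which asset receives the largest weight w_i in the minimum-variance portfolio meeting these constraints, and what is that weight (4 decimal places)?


u=Σ⁻¹μ = [0.8737  0.7199  1.4760]
v=Σ⁻¹𝟙 = [12.4800  19.9469  17.2231]
a=μᵀu=0.221614  b=𝟙ᵀu=3.069518  c=𝟙ᵀv=49.649987  D=ac−b²=1.581181
λ₁=(c·0.087−b)/D = (49.649987·0.087−3.069518)/1.581181 = 0.790568
λ₂=(a−b·0.087)/D = (0.221614−3.069518·0.087)/1.581181 = -0.028734
w* = 0.790568·u + -0.028734·v:
  w_0 = 0.790568·0.8737 + -0.028734·12.4800 = 0.3321  (Lockheed)
  w_1 = 0.790568·0.7199 + -0.028734·19.9469 = -0.0040  (Boeing)
  w_2 = 0.790568·1.4760 + -0.028734·17.2231 = 0.6720  (Oracle)
Σw_i=1.0000  μᵀw=0.0870
σ²=wᵀΣw=λ₁·μ_p+λ₂ = 0.790568·0.087 + -0.028734 = 0.040045 ≈ 0.0400

Oracle (0.6720)


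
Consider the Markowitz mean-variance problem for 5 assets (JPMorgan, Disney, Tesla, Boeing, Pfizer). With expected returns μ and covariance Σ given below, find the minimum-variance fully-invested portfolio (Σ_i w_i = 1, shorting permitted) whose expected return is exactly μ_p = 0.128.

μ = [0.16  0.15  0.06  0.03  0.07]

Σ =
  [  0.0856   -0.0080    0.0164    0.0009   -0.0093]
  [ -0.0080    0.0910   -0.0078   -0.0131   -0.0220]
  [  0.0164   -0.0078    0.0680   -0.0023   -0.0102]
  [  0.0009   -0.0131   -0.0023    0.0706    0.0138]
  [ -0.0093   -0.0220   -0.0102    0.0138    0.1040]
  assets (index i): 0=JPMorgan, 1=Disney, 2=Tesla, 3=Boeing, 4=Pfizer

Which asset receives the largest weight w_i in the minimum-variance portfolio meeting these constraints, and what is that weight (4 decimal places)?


p=Σ⁻¹μ = [2.0591  2.3171  0.8748  0.5923  1.3546]
q=Σ⁻¹𝟙 = [11.6529  19.1135  16.7526  15.3105  14.3121]
a=μᵀp=0.842087  b=𝟙ᵀp=7.197807  c=𝟙ᵀq=77.141614  D=ac−b²=13.151526
λ₁=(c·0.128−b)/D = (77.141614·0.128−7.197807)/13.151526 = 0.203499
λ₂=(a−b·0.128)/D = (0.842087−7.197807·0.128)/13.151526 = -0.006025
w* = 0.203499·p + -0.006025·q:
  w_0 = 0.203499·2.0591 + -0.006025·11.6529 = 0.3488  (JPMorgan)
  w_1 = 0.203499·2.3171 + -0.006025·19.1135 = 0.3564  (Disney)
  w_2 = 0.203499·0.8748 + -0.006025·16.7526 = 0.0771  (Tesla)
  w_3 = 0.203499·0.5923 + -0.006025·15.3105 = 0.0283  (Boeing)
  w_4 = 0.203499·1.3546 + -0.006025·14.3121 = 0.1894  (Pfizer)
Σw_i=1.0000  μᵀw=0.1280
σ²=wᵀΣw=λ₁·μ_p+λ₂ = 0.203499·0.128 + -0.006025 = 0.020023 ≈ 0.0200

Disney (0.3564)


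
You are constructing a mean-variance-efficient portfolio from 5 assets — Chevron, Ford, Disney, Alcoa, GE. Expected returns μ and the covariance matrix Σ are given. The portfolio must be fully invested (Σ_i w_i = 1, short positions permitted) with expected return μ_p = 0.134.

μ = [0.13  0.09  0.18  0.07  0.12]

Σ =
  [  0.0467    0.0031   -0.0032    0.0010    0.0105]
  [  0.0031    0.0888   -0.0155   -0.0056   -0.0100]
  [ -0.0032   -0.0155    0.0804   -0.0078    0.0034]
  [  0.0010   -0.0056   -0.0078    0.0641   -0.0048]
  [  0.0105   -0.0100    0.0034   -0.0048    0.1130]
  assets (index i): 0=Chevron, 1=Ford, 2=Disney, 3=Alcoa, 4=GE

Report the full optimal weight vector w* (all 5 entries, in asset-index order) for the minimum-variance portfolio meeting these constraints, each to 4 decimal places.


u=Σ⁻¹μ = [2.6195  1.6128  2.7692  1.5999  0.9459]
v=Σ⁻¹𝟙 = [19.1866  15.9151  17.7919  19.5133  8.7687]
a=μᵀu=1.209648  b=𝟙ᵀu=9.547335  c=𝟙ᵀv=81.175600  D=ac−b²=7.042290
λ₁=(c·0.134−b)/D = (81.175600·0.134−9.547335)/7.042290 = 0.188887
λ₂=(a−b·0.134)/D = (1.209648−9.547335·0.134)/7.042290 = -0.009897
w* = 0.188887·u + -0.009897·v:
  w_0 = 0.188887·2.6195 + -0.009897·19.1866 = 0.3049  (Chevron)
  w_1 = 0.188887·1.6128 + -0.009897·15.9151 = 0.1471  (Ford)
  w_2 = 0.188887·2.7692 + -0.009897·17.7919 = 0.3470  (Disney)
  w_3 = 0.188887·1.5999 + -0.009897·19.5133 = 0.1091  (Alcoa)
  w_4 = 0.188887·0.9459 + -0.009897·8.7687 = 0.0919  (GE)
Σw_i=1.0000  μᵀw=0.1340
σ²=wᵀΣw=λ₁·μ_p+λ₂ = 0.188887·0.134 + -0.009897 = 0.015414 ≈ 0.0154

0.3049  0.1471  0.3470  0.1091  0.0919


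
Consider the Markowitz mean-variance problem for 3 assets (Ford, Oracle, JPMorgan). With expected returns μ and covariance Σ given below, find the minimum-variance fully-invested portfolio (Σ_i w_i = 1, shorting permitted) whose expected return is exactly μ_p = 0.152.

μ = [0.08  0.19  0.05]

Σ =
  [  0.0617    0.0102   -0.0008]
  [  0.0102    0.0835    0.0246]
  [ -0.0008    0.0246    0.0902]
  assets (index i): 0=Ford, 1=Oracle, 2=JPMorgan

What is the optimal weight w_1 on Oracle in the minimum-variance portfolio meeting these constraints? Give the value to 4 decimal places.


p=Σ⁻¹μ = [0.9376  2.1695  -0.0290]
q=Σ⁻¹𝟙 = [15.0997  7.4223  9.1961]
a=μᵀp=0.485754  b=𝟙ᵀp=3.078009  c=𝟙ᵀq=31.718073  D=ac−b²=5.933036
λ₁=(c·0.152−b)/D = (31.718073·0.152−3.078009)/5.933036 = 0.293802
λ₂=(a−b·0.152)/D = (0.485754−3.078009·0.152)/5.933036 = 0.003016
w* = 0.293802·p + 0.003016·q:
  w_0 = 0.293802·0.9376 + 0.003016·15.0997 = 0.3210  (Ford)
  w_1 = 0.293802·2.1695 + 0.003016·7.4223 = 0.6598  (Oracle)
  w_2 = 0.293802·-0.0290 + 0.003016·9.1961 = 0.0192  (JPMorgan)
Σw_i=1.0000  μᵀw=0.1520
σ²=wᵀΣw=λ₁·μ_p+λ₂ = 0.293802·0.152 + 0.003016 = 0.047674 ≈ 0.0477

0.6598


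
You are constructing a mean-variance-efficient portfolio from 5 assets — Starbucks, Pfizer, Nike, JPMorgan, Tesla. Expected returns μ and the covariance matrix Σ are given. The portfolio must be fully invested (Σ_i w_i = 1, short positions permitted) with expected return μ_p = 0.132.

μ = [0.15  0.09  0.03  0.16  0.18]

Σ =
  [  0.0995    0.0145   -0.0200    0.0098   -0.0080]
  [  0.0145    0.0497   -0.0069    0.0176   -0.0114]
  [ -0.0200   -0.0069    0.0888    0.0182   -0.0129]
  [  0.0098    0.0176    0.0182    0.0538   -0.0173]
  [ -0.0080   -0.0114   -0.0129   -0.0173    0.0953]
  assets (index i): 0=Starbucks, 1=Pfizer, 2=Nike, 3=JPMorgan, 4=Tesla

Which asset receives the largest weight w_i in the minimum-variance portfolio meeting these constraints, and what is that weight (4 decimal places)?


Tesla (0.2736)

g=Σ⁻¹μ = [1.3735  1.0065  0.4871  3.1160  2.7561]
h=Σ⁻¹𝟙 = [10.7204  19.4331  15.5694  10.7252  17.7722]
a=μᵀg=1.305867  b=𝟙ᵀg=8.739139  c=𝟙ᵀh=74.220180  D=ac−b²=20.549095
λ₁=(c·0.132−b)/D = (74.220180·0.132−8.739139)/20.549095 = 0.051483
λ₂=(a−b·0.132)/D = (1.305867−8.739139·0.132)/20.549095 = 0.007412
w* = 0.051483·g + 0.007412·h:
  w_0 = 0.051483·1.3735 + 0.007412·10.7204 = 0.1502  (Starbucks)
  w_1 = 0.051483·1.0065 + 0.007412·19.4331 = 0.1958  (Pfizer)
  w_2 = 0.051483·0.4871 + 0.007412·15.5694 = 0.1405  (Nike)
  w_3 = 0.051483·3.1160 + 0.007412·10.7252 = 0.2399  (JPMorgan)
  w_4 = 0.051483·2.7561 + 0.007412·17.7722 = 0.2736  (Tesla)
Σw_i=1.0000  μᵀw=0.1320
σ²=wᵀΣw=λ₁·μ_p+λ₂ = 0.051483·0.132 + 0.007412 = 0.014207 ≈ 0.0142


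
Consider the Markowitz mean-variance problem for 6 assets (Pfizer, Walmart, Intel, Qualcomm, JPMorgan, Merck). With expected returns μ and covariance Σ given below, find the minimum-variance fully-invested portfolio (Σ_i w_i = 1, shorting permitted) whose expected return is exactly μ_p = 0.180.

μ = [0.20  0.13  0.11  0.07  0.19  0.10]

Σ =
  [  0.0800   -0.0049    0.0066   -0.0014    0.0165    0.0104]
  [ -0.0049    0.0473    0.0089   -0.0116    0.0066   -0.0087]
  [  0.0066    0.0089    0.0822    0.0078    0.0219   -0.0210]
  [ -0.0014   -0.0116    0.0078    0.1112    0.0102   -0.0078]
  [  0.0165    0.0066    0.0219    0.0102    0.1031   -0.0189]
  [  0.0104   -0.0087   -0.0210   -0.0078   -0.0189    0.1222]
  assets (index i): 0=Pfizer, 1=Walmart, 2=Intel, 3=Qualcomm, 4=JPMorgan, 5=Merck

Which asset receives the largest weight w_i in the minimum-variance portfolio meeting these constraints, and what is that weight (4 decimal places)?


x=Σ⁻¹μ = [2.2260  3.1146  0.7113  0.9019  1.2719  1.2271]
y=Σ⁻¹𝟙 = [10.7306  24.7964  9.1729  11.4175  5.5530  12.1994]
a=μᵀx=1.355854  b=𝟙ᵀx=9.452904  c=𝟙ᵀy=73.869798  D=ac−b²=10.799257
λ₁=(c·0.180−b)/D = (73.869798·0.180−9.452904)/10.799257 = 0.355919
λ₂=(a−b·0.180)/D = (1.355854−9.452904·0.180)/10.799257 = -0.032009
w* = 0.355919·x + -0.032009·y:
  w_0 = 0.355919·2.2260 + -0.032009·10.7306 = 0.4488  (Pfizer)
  w_1 = 0.355919·3.1146 + -0.032009·24.7964 = 0.3149  (Walmart)
  w_2 = 0.355919·0.7113 + -0.032009·9.1729 = -0.0404  (Intel)
  w_3 = 0.355919·0.9019 + -0.032009·11.4175 = -0.0444  (Qualcomm)
  w_4 = 0.355919·1.2719 + -0.032009·5.5530 = 0.2749  (JPMorgan)
  w_5 = 0.355919·1.2271 + -0.032009·12.1994 = 0.0463  (Merck)
Σw_i=1.0000  μᵀw=0.1800
σ²=wᵀΣw=λ₁·μ_p+λ₂ = 0.355919·0.180 + -0.032009 = 0.032057 ≈ 0.0321

Pfizer (0.4488)
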